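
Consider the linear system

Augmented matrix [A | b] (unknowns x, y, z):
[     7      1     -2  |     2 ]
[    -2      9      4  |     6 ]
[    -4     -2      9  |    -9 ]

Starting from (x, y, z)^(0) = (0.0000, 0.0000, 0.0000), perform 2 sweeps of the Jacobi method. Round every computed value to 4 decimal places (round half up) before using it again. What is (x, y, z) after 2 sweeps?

(-0.0952, 1.1746, -0.7249)

Iteration 1:
  x = (2 - (1)·0.0000 - (-2)·0.0000) / (7) = 0.2857
  y = (6 - (-2)·0.0000 - (4)·0.0000) / (9) = 0.6667
  z = (-9 - (-4)·0.0000 - (-2)·0.0000) / (9) = -1.0000
Iteration 2:
  x = (2 - (1)·0.6667 - (-2)·-1.0000) / (7) = -0.0952
  y = (6 - (-2)·0.2857 - (4)·-1.0000) / (9) = 1.1746
  z = (-9 - (-4)·0.2857 - (-2)·0.6667) / (9) = -0.7249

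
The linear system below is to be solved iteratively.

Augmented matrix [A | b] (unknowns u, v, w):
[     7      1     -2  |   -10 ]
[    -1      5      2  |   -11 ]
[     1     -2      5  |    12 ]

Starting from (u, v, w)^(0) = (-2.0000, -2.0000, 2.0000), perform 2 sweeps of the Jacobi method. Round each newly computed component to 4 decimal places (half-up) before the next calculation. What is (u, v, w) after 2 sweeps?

(-0.3714, -3.1143, 1.1543)

Iteration 1:
  u = (-10 - (1)·-2.0000 - (-2)·2.0000) / (7) = -0.5714
  v = (-11 - (-1)·-2.0000 - (2)·2.0000) / (5) = -3.4000
  w = (12 - (1)·-2.0000 - (-2)·-2.0000) / (5) = 2.0000
Iteration 2:
  u = (-10 - (1)·-3.4000 - (-2)·2.0000) / (7) = -0.3714
  v = (-11 - (-1)·-0.5714 - (2)·2.0000) / (5) = -3.1143
  w = (12 - (1)·-0.5714 - (-2)·-3.4000) / (5) = 1.1543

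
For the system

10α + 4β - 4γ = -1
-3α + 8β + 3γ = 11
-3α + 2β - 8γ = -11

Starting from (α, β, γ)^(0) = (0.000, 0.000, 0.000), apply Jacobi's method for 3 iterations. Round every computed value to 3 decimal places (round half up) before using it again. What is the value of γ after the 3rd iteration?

Iteration 1:
  α = (-1 - (4)·0.000 - (-4)·0.000) / (10) = -0.100
  β = (11 - (-3)·0.000 - (3)·0.000) / (8) = 1.375
  γ = (-11 - (-3)·0.000 - (2)·0.000) / (-8) = 1.375
Iteration 2:
  α = (-1 - (4)·1.375 - (-4)·1.375) / (10) = -0.100
  β = (11 - (-3)·-0.100 - (3)·1.375) / (8) = 0.822
  γ = (-11 - (-3)·-0.100 - (2)·1.375) / (-8) = 1.756
Iteration 3:
  α = (-1 - (4)·0.822 - (-4)·1.756) / (10) = 0.274
  β = (11 - (-3)·-0.100 - (3)·1.756) / (8) = 0.679
  γ = (-11 - (-3)·-0.100 - (2)·0.822) / (-8) = 1.618

1.618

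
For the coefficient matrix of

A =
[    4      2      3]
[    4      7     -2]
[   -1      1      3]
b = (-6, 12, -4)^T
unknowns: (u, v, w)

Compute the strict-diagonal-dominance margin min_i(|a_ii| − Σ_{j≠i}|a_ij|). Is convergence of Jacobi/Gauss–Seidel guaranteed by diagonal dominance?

-1

row 1: |4| − (2+3) = -1
row 2: |7| − (4+2) = 1
row 3: |3| − (1+1) = 1
minimum over rows = -1 → not strictly diagonally dominant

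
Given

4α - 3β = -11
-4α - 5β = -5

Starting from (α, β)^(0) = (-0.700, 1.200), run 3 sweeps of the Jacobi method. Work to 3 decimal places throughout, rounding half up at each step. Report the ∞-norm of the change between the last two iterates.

0.690

Iteration 1:
  α = (-11 - (-3)·1.200) / (4) = -1.850
  β = (-5 - (-4)·-0.700) / (-5) = 1.560
Iteration 2:
  α = (-11 - (-3)·1.560) / (4) = -1.580
  β = (-5 - (-4)·-1.850) / (-5) = 2.480
Iteration 3:
  α = (-11 - (-3)·2.480) / (4) = -0.890
  β = (-5 - (-4)·-1.580) / (-5) = 2.264
Change: (0.690, -0.216) → max |·| = 0.690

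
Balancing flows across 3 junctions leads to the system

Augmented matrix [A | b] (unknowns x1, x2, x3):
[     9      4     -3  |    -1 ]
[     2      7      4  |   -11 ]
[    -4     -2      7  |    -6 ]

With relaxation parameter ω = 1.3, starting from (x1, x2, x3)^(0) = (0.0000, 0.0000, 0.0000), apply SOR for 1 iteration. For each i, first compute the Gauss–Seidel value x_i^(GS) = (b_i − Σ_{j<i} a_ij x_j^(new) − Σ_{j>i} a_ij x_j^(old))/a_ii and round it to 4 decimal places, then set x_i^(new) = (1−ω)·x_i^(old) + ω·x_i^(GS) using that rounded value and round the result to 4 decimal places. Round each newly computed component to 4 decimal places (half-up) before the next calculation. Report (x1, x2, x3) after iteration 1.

(-0.1444, -1.9893, -1.9604)

Iteration 1:
  x1: GS value = (-1 - (4)·0.0000 - (-3)·0.0000) / (9) = -0.1111;  x1 ← (1−ω)·0.0000 + ω·-0.1111 = -0.1444
  x2: GS value = (-11 - (2)·-0.1444 - (4)·0.0000) / (7) = -1.5302;  x2 ← (1−ω)·0.0000 + ω·-1.5302 = -1.9893
  x3: GS value = (-6 - (-4)·-0.1444 - (-2)·-1.9893) / (7) = -1.5080;  x3 ← (1−ω)·0.0000 + ω·-1.5080 = -1.9604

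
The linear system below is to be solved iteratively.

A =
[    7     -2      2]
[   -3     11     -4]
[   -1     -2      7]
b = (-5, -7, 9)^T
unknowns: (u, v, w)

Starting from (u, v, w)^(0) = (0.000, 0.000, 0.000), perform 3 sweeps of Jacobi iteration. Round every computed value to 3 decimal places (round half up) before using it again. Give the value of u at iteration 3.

Iteration 1:
  u = (-5 - (-2)·0.000 - (2)·0.000) / (7) = -0.714
  v = (-7 - (-3)·0.000 - (-4)·0.000) / (11) = -0.636
  w = (9 - (-1)·0.000 - (-2)·0.000) / (7) = 1.286
Iteration 2:
  u = (-5 - (-2)·-0.636 - (2)·1.286) / (7) = -1.263
  v = (-7 - (-3)·-0.714 - (-4)·1.286) / (11) = -0.363
  w = (9 - (-1)·-0.714 - (-2)·-0.636) / (7) = 1.002
Iteration 3:
  u = (-5 - (-2)·-0.363 - (2)·1.002) / (7) = -1.104
  v = (-7 - (-3)·-1.263 - (-4)·1.002) / (11) = -0.616
  w = (9 - (-1)·-1.263 - (-2)·-0.363) / (7) = 1.002

-1.104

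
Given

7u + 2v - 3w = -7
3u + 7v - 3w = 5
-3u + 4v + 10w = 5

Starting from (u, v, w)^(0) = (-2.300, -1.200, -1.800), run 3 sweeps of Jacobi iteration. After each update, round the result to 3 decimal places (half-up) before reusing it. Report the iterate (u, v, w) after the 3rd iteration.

Iteration 1:
  u = (-7 - (2)·-1.200 - (-3)·-1.800) / (7) = -1.429
  v = (5 - (3)·-2.300 - (-3)·-1.800) / (7) = 0.929
  w = (5 - (-3)·-2.300 - (4)·-1.200) / (10) = 0.290
Iteration 2:
  u = (-7 - (2)·0.929 - (-3)·0.290) / (7) = -1.141
  v = (5 - (3)·-1.429 - (-3)·0.290) / (7) = 1.451
  w = (5 - (-3)·-1.429 - (4)·0.929) / (10) = -0.300
Iteration 3:
  u = (-7 - (2)·1.451 - (-3)·-0.300) / (7) = -1.543
  v = (5 - (3)·-1.141 - (-3)·-0.300) / (7) = 1.075
  w = (5 - (-3)·-1.141 - (4)·1.451) / (10) = -0.423

(-1.543, 1.075, -0.423)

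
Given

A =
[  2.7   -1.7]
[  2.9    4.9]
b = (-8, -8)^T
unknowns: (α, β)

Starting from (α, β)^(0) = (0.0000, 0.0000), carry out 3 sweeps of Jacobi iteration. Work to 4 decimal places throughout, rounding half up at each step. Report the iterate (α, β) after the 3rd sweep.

(-2.8868, 0.7294)

Iteration 1:
  α = (-8 - (-1.7)·0.0000) / (2.7) = -2.9630
  β = (-8 - (2.9)·0.0000) / (4.9) = -1.6327
Iteration 2:
  α = (-8 - (-1.7)·-1.6327) / (2.7) = -3.9910
  β = (-8 - (2.9)·-2.9630) / (4.9) = 0.1210
Iteration 3:
  α = (-8 - (-1.7)·0.1210) / (2.7) = -2.8868
  β = (-8 - (2.9)·-3.9910) / (4.9) = 0.7294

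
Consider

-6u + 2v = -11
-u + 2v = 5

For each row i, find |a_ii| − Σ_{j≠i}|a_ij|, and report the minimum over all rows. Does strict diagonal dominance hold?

row 1: |-6| − (2) = 4
row 2: |2| − (1) = 1
minimum over rows = 1 → strictly diagonally dominant (convergence guaranteed)

1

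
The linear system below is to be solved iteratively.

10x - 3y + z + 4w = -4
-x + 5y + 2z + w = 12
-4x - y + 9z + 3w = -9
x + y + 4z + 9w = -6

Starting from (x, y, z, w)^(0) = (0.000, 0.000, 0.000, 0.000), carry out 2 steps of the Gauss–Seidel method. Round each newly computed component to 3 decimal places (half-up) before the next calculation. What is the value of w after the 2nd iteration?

Iteration 1:
  x = (-4 - (-3)·0.000 - (1)·0.000 - (4)·0.000) / (10) = -0.400
  y = (12 - (-1)·-0.400 - (2)·0.000 - (1)·0.000) / (5) = 2.320
  z = (-9 - (-4)·-0.400 - (-1)·2.320 - (3)·0.000) / (9) = -0.920
  w = (-6 - (1)·-0.400 - (1)·2.320 - (4)·-0.920) / (9) = -0.471
Iteration 2:
  x = (-4 - (-3)·2.320 - (1)·-0.920 - (4)·-0.471) / (10) = 0.576
  y = (12 - (-1)·0.576 - (2)·-0.920 - (1)·-0.471) / (5) = 2.977
  z = (-9 - (-4)·0.576 - (-1)·2.977 - (3)·-0.471) / (9) = -0.256
  w = (-6 - (1)·0.576 - (1)·2.977 - (4)·-0.256) / (9) = -0.948

-0.948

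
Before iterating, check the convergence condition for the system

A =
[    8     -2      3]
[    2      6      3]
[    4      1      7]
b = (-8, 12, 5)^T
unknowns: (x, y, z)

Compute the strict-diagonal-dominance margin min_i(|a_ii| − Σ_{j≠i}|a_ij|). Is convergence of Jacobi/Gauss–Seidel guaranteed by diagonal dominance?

row 1: |8| − (2+3) = 3
row 2: |6| − (2+3) = 1
row 3: |7| − (4+1) = 2
minimum over rows = 1 → strictly diagonally dominant (convergence guaranteed)

1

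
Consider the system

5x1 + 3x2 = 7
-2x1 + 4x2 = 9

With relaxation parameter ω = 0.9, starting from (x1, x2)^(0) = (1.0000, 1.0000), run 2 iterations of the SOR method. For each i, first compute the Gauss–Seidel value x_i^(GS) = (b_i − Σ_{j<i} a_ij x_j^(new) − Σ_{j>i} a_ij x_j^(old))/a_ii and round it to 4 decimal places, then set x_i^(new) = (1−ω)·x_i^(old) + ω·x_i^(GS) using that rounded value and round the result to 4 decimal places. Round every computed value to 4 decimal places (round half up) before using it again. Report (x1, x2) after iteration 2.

(-0.0048, 2.2722)

Iteration 1:
  x1: GS value = (7 - (3)·1.0000) / (5) = 0.8000;  x1 ← (1−ω)·1.0000 + ω·0.8000 = 0.8200
  x2: GS value = (9 - (-2)·0.8200) / (4) = 2.6600;  x2 ← (1−ω)·1.0000 + ω·2.6600 = 2.4940
Iteration 2:
  x1: GS value = (7 - (3)·2.4940) / (5) = -0.0964;  x1 ← (1−ω)·0.8200 + ω·-0.0964 = -0.0048
  x2: GS value = (9 - (-2)·-0.0048) / (4) = 2.2476;  x2 ← (1−ω)·2.4940 + ω·2.2476 = 2.2722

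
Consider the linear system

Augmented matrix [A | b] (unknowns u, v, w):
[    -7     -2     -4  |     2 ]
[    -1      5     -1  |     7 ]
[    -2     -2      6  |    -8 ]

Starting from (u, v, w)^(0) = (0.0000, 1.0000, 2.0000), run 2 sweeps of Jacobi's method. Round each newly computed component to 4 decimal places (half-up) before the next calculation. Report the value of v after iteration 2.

Iteration 1:
  u = (2 - (-2)·1.0000 - (-4)·2.0000) / (-7) = -1.7143
  v = (7 - (-1)·0.0000 - (-1)·2.0000) / (5) = 1.8000
  w = (-8 - (-2)·0.0000 - (-2)·1.0000) / (6) = -1.0000
Iteration 2:
  u = (2 - (-2)·1.8000 - (-4)·-1.0000) / (-7) = -0.2286
  v = (7 - (-1)·-1.7143 - (-1)·-1.0000) / (5) = 0.8571
  w = (-8 - (-2)·-1.7143 - (-2)·1.8000) / (6) = -1.3048

0.8571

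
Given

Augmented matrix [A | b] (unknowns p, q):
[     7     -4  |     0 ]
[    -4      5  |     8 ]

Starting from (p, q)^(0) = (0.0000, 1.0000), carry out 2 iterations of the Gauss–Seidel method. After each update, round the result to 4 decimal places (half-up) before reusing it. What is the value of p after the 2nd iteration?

1.1755

Iteration 1:
  p = (0 - (-4)·1.0000) / (7) = 0.5714
  q = (8 - (-4)·0.5714) / (5) = 2.0571
Iteration 2:
  p = (0 - (-4)·2.0571) / (7) = 1.1755
  q = (8 - (-4)·1.1755) / (5) = 2.5404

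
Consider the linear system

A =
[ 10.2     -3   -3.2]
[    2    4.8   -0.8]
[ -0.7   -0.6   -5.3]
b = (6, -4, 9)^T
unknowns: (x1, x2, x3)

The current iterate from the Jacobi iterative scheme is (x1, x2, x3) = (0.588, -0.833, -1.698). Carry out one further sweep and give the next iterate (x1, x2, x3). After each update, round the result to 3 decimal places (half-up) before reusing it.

(-0.189, -1.361, -1.681)

One sweep:
  x1 = (6 - (-3)·-0.833 - (-3.2)·-1.698) / (10.2) = -0.189
  x2 = (-4 - (2)·0.588 - (-0.8)·-1.698) / (4.8) = -1.361
  x3 = (9 - (-0.7)·0.588 - (-0.6)·-0.833) / (-5.3) = -1.681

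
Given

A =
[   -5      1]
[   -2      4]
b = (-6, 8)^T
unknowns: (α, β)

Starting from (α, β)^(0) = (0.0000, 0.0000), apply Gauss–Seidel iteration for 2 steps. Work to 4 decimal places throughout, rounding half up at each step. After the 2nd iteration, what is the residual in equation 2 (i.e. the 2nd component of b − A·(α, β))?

0.0000

Iteration 1:
  α = (-6 - (1)·0.0000) / (-5) = 1.2000
  β = (8 - (-2)·1.2000) / (4) = 2.6000
Iteration 2:
  α = (-6 - (1)·2.6000) / (-5) = 1.7200
  β = (8 - (-2)·1.7200) / (4) = 2.8600
Residual b − A·x = (-0.2600, 0.0000)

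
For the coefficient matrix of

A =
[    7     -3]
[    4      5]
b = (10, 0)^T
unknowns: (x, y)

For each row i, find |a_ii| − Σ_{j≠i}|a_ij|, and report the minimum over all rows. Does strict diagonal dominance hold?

row 1: |7| − (3) = 4
row 2: |5| − (4) = 1
minimum over rows = 1 → strictly diagonally dominant (convergence guaranteed)

1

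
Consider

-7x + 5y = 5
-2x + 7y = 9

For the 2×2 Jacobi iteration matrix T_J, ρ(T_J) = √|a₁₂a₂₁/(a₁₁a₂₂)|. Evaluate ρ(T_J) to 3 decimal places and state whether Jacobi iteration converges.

0.452

a₁₂a₂₁/(a₁₁a₂₂) = (5)·(-2) / ((-7)·(7)) = 0.204082
ρ = √|0.204082| = √0.204082 = 0.452
ρ < 1, so Jacobi converges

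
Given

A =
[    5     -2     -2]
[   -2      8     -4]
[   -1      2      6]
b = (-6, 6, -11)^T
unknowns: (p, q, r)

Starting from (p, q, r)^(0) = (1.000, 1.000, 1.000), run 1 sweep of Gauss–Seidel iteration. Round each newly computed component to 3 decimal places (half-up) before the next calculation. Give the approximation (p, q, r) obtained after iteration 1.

(-0.400, 1.150, -2.283)

Iteration 1:
  p = (-6 - (-2)·1.000 - (-2)·1.000) / (5) = -0.400
  q = (6 - (-2)·-0.400 - (-4)·1.000) / (8) = 1.150
  r = (-11 - (-1)·-0.400 - (2)·1.150) / (6) = -2.283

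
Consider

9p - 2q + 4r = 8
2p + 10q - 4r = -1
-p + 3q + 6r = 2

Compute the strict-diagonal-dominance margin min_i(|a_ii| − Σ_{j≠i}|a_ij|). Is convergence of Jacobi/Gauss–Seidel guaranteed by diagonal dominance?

2

row 1: |9| − (2+4) = 3
row 2: |10| − (2+4) = 4
row 3: |6| − (1+3) = 2
minimum over rows = 2 → strictly diagonally dominant (convergence guaranteed)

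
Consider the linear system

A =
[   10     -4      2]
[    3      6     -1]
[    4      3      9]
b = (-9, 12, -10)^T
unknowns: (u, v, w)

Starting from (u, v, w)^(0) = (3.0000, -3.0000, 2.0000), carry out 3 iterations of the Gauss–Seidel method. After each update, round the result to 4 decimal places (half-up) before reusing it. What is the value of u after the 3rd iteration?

0.0511

Iteration 1:
  u = (-9 - (-4)·-3.0000 - (2)·2.0000) / (10) = -2.5000
  v = (12 - (3)·-2.5000 - (-1)·2.0000) / (6) = 3.5833
  w = (-10 - (4)·-2.5000 - (3)·3.5833) / (9) = -1.1944
Iteration 2:
  u = (-9 - (-4)·3.5833 - (2)·-1.1944) / (10) = 0.7722
  v = (12 - (3)·0.7722 - (-1)·-1.1944) / (6) = 1.4148
  w = (-10 - (4)·0.7722 - (3)·1.4148) / (9) = -1.9259
Iteration 3:
  u = (-9 - (-4)·1.4148 - (2)·-1.9259) / (10) = 0.0511
  v = (12 - (3)·0.0511 - (-1)·-1.9259) / (6) = 1.6535
  w = (-10 - (4)·0.0511 - (3)·1.6535) / (9) = -1.6850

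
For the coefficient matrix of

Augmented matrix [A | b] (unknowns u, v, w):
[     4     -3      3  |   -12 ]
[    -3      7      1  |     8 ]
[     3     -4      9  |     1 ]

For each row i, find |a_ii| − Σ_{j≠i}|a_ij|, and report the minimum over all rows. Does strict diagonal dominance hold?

-2

row 1: |4| − (3+3) = -2
row 2: |7| − (3+1) = 3
row 3: |9| − (3+4) = 2
minimum over rows = -2 → not strictly diagonally dominant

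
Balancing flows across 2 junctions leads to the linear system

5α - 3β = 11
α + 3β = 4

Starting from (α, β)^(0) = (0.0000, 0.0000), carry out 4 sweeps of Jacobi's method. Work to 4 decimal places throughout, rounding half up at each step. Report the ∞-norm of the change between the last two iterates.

0.1600

Iteration 1:
  α = (11 - (-3)·0.0000) / (5) = 2.2000
  β = (4 - (1)·0.0000) / (3) = 1.3333
Iteration 2:
  α = (11 - (-3)·1.3333) / (5) = 3.0000
  β = (4 - (1)·2.2000) / (3) = 0.6000
Iteration 3:
  α = (11 - (-3)·0.6000) / (5) = 2.5600
  β = (4 - (1)·3.0000) / (3) = 0.3333
Iteration 4:
  α = (11 - (-3)·0.3333) / (5) = 2.4000
  β = (4 - (1)·2.5600) / (3) = 0.4800
Change: (-0.1600, 0.1467) → max |·| = 0.1600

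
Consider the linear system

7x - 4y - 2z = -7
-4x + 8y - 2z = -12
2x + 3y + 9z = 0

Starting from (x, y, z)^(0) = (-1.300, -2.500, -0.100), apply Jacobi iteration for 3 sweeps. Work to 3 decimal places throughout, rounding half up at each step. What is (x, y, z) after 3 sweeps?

(-2.036, -2.143, 1.243)

Iteration 1:
  x = (-7 - (-4)·-2.500 - (-2)·-0.100) / (7) = -2.457
  y = (-12 - (-4)·-1.300 - (-2)·-0.100) / (8) = -2.175
  z = (0 - (2)·-1.300 - (3)·-2.500) / (9) = 1.122
Iteration 2:
  x = (-7 - (-4)·-2.175 - (-2)·1.122) / (7) = -1.922
  y = (-12 - (-4)·-2.457 - (-2)·1.122) / (8) = -2.448
  z = (0 - (2)·-2.457 - (3)·-2.175) / (9) = 1.271
Iteration 3:
  x = (-7 - (-4)·-2.448 - (-2)·1.271) / (7) = -2.036
  y = (-12 - (-4)·-1.922 - (-2)·1.271) / (8) = -2.143
  z = (0 - (2)·-1.922 - (3)·-2.448) / (9) = 1.243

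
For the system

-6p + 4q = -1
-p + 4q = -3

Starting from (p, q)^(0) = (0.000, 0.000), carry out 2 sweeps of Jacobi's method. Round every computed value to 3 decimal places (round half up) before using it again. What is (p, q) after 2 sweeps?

Iteration 1:
  p = (-1 - (4)·0.000) / (-6) = 0.167
  q = (-3 - (-1)·0.000) / (4) = -0.750
Iteration 2:
  p = (-1 - (4)·-0.750) / (-6) = -0.333
  q = (-3 - (-1)·0.167) / (4) = -0.708

(-0.333, -0.708)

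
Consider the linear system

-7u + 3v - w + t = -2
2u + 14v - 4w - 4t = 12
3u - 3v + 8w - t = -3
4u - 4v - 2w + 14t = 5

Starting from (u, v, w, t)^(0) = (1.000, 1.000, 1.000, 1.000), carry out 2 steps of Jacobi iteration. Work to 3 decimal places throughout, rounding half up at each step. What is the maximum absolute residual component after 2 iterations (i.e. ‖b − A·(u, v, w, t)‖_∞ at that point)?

2.454

Iteration 1:
  u = (-2 - (3)·1.000 - (-1)·1.000 - (1)·1.000) / (-7) = 0.714
  v = (12 - (2)·1.000 - (-4)·1.000 - (-4)·1.000) / (14) = 1.286
  w = (-3 - (3)·1.000 - (-3)·1.000 - (-1)·1.000) / (8) = -0.250
  t = (5 - (4)·1.000 - (-4)·1.000 - (-2)·1.000) / (14) = 0.500
Iteration 2:
  u = (-2 - (3)·1.286 - (-1)·-0.250 - (1)·0.500) / (-7) = 0.944
  v = (12 - (2)·0.714 - (-4)·-0.250 - (-4)·0.500) / (14) = 0.827
  w = (-3 - (3)·0.714 - (-3)·1.286 - (-1)·0.500) / (8) = -0.098
  t = (5 - (4)·0.714 - (-4)·1.286 - (-2)·-0.250) / (14) = 0.485
Residual b − A·x = (1.544, 0.082, -2.082, -2.454); ∞-norm = 2.454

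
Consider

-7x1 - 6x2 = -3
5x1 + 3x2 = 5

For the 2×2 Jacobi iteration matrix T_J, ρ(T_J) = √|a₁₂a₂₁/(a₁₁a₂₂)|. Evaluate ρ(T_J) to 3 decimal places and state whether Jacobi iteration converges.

a₁₂a₂₁/(a₁₁a₂₂) = (-6)·(5) / ((-7)·(3)) = 1.428571
ρ = √|1.428571| = √1.428571 = 1.195
ρ > 1, so Jacobi diverges

1.195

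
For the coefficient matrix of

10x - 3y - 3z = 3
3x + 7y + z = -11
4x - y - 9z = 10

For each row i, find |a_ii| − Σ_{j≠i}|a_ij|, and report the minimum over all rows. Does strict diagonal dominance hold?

row 1: |10| − (3+3) = 4
row 2: |7| − (3+1) = 3
row 3: |-9| − (4+1) = 4
minimum over rows = 3 → strictly diagonally dominant (convergence guaranteed)

3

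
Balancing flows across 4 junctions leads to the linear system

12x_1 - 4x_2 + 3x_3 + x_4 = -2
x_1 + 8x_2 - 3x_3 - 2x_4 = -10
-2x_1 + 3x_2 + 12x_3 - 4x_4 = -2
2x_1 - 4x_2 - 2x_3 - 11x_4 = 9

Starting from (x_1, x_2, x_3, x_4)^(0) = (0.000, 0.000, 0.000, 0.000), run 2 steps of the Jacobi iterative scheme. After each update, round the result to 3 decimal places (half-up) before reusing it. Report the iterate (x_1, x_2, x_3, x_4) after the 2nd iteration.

Iteration 1:
  x_1 = (-2 - (-4)·0.000 - (3)·0.000 - (1)·0.000) / (12) = -0.167
  x_2 = (-10 - (1)·0.000 - (-3)·0.000 - (-2)·0.000) / (8) = -1.250
  x_3 = (-2 - (-2)·0.000 - (3)·0.000 - (-4)·0.000) / (12) = -0.167
  x_4 = (9 - (2)·0.000 - (-4)·0.000 - (-2)·0.000) / (-11) = -0.818
Iteration 2:
  x_1 = (-2 - (-4)·-1.250 - (3)·-0.167 - (1)·-0.818) / (12) = -0.473
  x_2 = (-10 - (1)·-0.167 - (-3)·-0.167 - (-2)·-0.818) / (8) = -1.496
  x_3 = (-2 - (-2)·-0.167 - (3)·-1.250 - (-4)·-0.818) / (12) = -0.155
  x_4 = (9 - (2)·-0.167 - (-4)·-1.250 - (-2)·-0.167) / (-11) = -0.364

(-0.473, -1.496, -0.155, -0.364)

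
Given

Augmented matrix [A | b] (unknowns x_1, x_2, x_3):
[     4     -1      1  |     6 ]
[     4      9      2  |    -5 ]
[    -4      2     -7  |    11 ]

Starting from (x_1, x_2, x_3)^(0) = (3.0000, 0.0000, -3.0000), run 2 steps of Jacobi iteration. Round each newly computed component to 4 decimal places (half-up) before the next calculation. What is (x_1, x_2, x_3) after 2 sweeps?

Iteration 1:
  x_1 = (6 - (-1)·0.0000 - (1)·-3.0000) / (4) = 2.2500
  x_2 = (-5 - (4)·3.0000 - (2)·-3.0000) / (9) = -1.2222
  x_3 = (11 - (-4)·3.0000 - (2)·0.0000) / (-7) = -3.2857
Iteration 2:
  x_1 = (6 - (-1)·-1.2222 - (1)·-3.2857) / (4) = 2.0159
  x_2 = (-5 - (4)·2.2500 - (2)·-3.2857) / (9) = -0.8254
  x_3 = (11 - (-4)·2.2500 - (2)·-1.2222) / (-7) = -3.2063

(2.0159, -0.8254, -3.2063)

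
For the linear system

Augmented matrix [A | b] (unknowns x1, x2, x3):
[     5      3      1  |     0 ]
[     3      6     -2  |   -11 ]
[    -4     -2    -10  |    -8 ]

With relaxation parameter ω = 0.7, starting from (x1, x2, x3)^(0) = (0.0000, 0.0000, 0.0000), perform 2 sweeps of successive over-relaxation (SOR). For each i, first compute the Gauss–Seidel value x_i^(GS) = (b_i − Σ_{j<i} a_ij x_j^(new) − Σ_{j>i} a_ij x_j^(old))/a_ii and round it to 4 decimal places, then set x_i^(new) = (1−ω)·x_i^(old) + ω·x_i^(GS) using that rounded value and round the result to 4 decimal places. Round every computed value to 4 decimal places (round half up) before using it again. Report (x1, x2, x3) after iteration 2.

Iteration 1:
  x1: GS value = (0 - (3)·0.0000 - (1)·0.0000) / (5) = 0.0000;  x1 ← (1−ω)·0.0000 + ω·0.0000 = 0.0000
  x2: GS value = (-11 - (3)·0.0000 - (-2)·0.0000) / (6) = -1.8333;  x2 ← (1−ω)·0.0000 + ω·-1.8333 = -1.2833
  x3: GS value = (-8 - (-4)·0.0000 - (-2)·-1.2833) / (-10) = 1.0567;  x3 ← (1−ω)·0.0000 + ω·1.0567 = 0.7397
Iteration 2:
  x1: GS value = (0 - (3)·-1.2833 - (1)·0.7397) / (5) = 0.6220;  x1 ← (1−ω)·0.0000 + ω·0.6220 = 0.4354
  x2: GS value = (-11 - (3)·0.4354 - (-2)·0.7397) / (6) = -1.8045;  x2 ← (1−ω)·-1.2833 + ω·-1.8045 = -1.6481
  x3: GS value = (-8 - (-4)·0.4354 - (-2)·-1.6481) / (-10) = 0.9555;  x3 ← (1−ω)·0.7397 + ω·0.9555 = 0.8908

(0.4354, -1.6481, 0.8908)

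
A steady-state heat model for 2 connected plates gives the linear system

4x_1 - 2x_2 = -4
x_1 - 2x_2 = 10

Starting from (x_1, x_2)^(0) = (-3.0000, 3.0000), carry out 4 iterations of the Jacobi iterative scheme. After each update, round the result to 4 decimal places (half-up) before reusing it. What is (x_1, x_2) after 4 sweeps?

(-4.5625, -6.6875)

Iteration 1:
  x_1 = (-4 - (-2)·3.0000) / (4) = 0.5000
  x_2 = (10 - (1)·-3.0000) / (-2) = -6.5000
Iteration 2:
  x_1 = (-4 - (-2)·-6.5000) / (4) = -4.2500
  x_2 = (10 - (1)·0.5000) / (-2) = -4.7500
Iteration 3:
  x_1 = (-4 - (-2)·-4.7500) / (4) = -3.3750
  x_2 = (10 - (1)·-4.2500) / (-2) = -7.1250
Iteration 4:
  x_1 = (-4 - (-2)·-7.1250) / (4) = -4.5625
  x_2 = (10 - (1)·-3.3750) / (-2) = -6.6875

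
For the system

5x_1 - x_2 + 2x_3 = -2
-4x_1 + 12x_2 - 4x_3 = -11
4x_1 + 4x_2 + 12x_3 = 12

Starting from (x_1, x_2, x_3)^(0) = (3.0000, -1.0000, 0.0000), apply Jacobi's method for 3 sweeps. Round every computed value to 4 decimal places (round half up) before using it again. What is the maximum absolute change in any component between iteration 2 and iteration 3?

0.5533

Iteration 1:
  x_1 = (-2 - (-1)·-1.0000 - (2)·0.0000) / (5) = -0.6000
  x_2 = (-11 - (-4)·3.0000 - (-4)·0.0000) / (12) = 0.0833
  x_3 = (12 - (4)·3.0000 - (4)·-1.0000) / (12) = 0.3333
Iteration 2:
  x_1 = (-2 - (-1)·0.0833 - (2)·0.3333) / (5) = -0.5167
  x_2 = (-11 - (-4)·-0.6000 - (-4)·0.3333) / (12) = -1.0056
  x_3 = (12 - (4)·-0.6000 - (4)·0.0833) / (12) = 1.1722
Iteration 3:
  x_1 = (-2 - (-1)·-1.0056 - (2)·1.1722) / (5) = -1.0700
  x_2 = (-11 - (-4)·-0.5167 - (-4)·1.1722) / (12) = -0.6982
  x_3 = (12 - (4)·-0.5167 - (4)·-1.0056) / (12) = 1.5074
Change: (-0.5533, 0.3074, 0.3352) → max |·| = 0.5533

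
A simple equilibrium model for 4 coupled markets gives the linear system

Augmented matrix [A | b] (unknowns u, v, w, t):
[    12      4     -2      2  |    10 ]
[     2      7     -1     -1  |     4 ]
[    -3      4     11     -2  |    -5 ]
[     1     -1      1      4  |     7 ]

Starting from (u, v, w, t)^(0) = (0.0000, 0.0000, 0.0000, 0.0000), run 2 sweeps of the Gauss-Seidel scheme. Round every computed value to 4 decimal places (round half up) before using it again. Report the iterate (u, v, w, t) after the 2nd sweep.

Iteration 1:
  u = (10 - (4)·0.0000 - (-2)·0.0000 - (2)·0.0000) / (12) = 0.8333
  v = (4 - (2)·0.8333 - (-1)·0.0000 - (-1)·0.0000) / (7) = 0.3333
  w = (-5 - (-3)·0.8333 - (4)·0.3333 - (-2)·0.0000) / (11) = -0.3485
  t = (7 - (1)·0.8333 - (-1)·0.3333 - (1)·-0.3485) / (4) = 1.7121
Iteration 2:
  u = (10 - (4)·0.3333 - (-2)·-0.3485 - (2)·1.7121) / (12) = 0.3788
  v = (4 - (2)·0.3788 - (-1)·-0.3485 - (-1)·1.7121) / (7) = 0.6580
  w = (-5 - (-3)·0.3788 - (4)·0.6580 - (-2)·1.7121) / (11) = -0.2792
  t = (7 - (1)·0.3788 - (-1)·0.6580 - (1)·-0.2792) / (4) = 1.8896

(0.3788, 0.6580, -0.2792, 1.8896)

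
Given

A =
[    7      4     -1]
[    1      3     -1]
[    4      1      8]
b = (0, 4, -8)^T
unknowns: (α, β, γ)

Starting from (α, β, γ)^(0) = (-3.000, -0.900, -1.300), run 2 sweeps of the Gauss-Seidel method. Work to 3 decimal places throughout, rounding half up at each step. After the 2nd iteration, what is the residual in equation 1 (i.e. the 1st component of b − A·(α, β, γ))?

Iteration 1:
  α = (0 - (4)·-0.900 - (-1)·-1.300) / (7) = 0.329
  β = (4 - (1)·0.329 - (-1)·-1.300) / (3) = 0.790
  γ = (-8 - (4)·0.329 - (1)·0.790) / (8) = -1.263
Iteration 2:
  α = (0 - (4)·0.790 - (-1)·-1.263) / (7) = -0.632
  β = (4 - (1)·-0.632 - (-1)·-1.263) / (3) = 1.123
  γ = (-8 - (4)·-0.632 - (1)·1.123) / (8) = -0.824
Residual b − A·x = (-0.892, 0.439, -0.003)

-0.892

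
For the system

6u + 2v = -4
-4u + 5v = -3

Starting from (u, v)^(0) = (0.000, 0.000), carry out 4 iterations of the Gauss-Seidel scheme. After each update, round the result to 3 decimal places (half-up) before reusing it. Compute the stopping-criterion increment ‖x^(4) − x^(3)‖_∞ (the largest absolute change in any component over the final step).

0.027

Iteration 1:
  u = (-4 - (2)·0.000) / (6) = -0.667
  v = (-3 - (-4)·-0.667) / (5) = -1.134
Iteration 2:
  u = (-4 - (2)·-1.134) / (6) = -0.289
  v = (-3 - (-4)·-0.289) / (5) = -0.831
Iteration 3:
  u = (-4 - (2)·-0.831) / (6) = -0.390
  v = (-3 - (-4)·-0.390) / (5) = -0.912
Iteration 4:
  u = (-4 - (2)·-0.912) / (6) = -0.363
  v = (-3 - (-4)·-0.363) / (5) = -0.890
Change: (0.027, 0.022) → max |·| = 0.027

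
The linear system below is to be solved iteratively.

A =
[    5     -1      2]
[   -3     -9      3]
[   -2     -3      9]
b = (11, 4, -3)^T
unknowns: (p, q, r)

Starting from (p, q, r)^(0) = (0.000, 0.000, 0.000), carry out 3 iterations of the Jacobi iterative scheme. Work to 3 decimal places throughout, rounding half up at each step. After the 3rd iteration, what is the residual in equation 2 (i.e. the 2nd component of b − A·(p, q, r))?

-0.101

Iteration 1:
  p = (11 - (-1)·0.000 - (2)·0.000) / (5) = 2.200
  q = (4 - (-3)·0.000 - (3)·0.000) / (-9) = -0.444
  r = (-3 - (-2)·0.000 - (-3)·0.000) / (9) = -0.333
Iteration 2:
  p = (11 - (-1)·-0.444 - (2)·-0.333) / (5) = 2.244
  q = (4 - (-3)·2.200 - (3)·-0.333) / (-9) = -1.289
  r = (-3 - (-2)·2.200 - (-3)·-0.444) / (9) = 0.008
Iteration 3:
  p = (11 - (-1)·-1.289 - (2)·0.008) / (5) = 1.939
  q = (4 - (-3)·2.244 - (3)·0.008) / (-9) = -1.190
  r = (-3 - (-2)·2.244 - (-3)·-1.289) / (9) = -0.264
Residual b − A·x = (0.643, -0.101, -0.316)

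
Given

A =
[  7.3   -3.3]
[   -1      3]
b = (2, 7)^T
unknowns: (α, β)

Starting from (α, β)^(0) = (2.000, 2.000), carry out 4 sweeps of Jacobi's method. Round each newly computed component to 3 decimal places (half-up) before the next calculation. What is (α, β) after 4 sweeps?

Iteration 1:
  α = (2 - (-3.3)·2.000) / (7.3) = 1.178
  β = (7 - (-1)·2.000) / (3) = 3.000
Iteration 2:
  α = (2 - (-3.3)·3.000) / (7.3) = 1.630
  β = (7 - (-1)·1.178) / (3) = 2.726
Iteration 3:
  α = (2 - (-3.3)·2.726) / (7.3) = 1.506
  β = (7 - (-1)·1.630) / (3) = 2.877
Iteration 4:
  α = (2 - (-3.3)·2.877) / (7.3) = 1.575
  β = (7 - (-1)·1.506) / (3) = 2.835

(1.575, 2.835)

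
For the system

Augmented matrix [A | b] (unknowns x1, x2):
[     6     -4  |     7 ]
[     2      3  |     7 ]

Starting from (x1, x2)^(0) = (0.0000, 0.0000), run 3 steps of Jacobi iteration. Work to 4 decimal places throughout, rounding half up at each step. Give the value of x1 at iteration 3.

2.2037

Iteration 1:
  x1 = (7 - (-4)·0.0000) / (6) = 1.1667
  x2 = (7 - (2)·0.0000) / (3) = 2.3333
Iteration 2:
  x1 = (7 - (-4)·2.3333) / (6) = 2.7222
  x2 = (7 - (2)·1.1667) / (3) = 1.5555
Iteration 3:
  x1 = (7 - (-4)·1.5555) / (6) = 2.2037
  x2 = (7 - (2)·2.7222) / (3) = 0.5185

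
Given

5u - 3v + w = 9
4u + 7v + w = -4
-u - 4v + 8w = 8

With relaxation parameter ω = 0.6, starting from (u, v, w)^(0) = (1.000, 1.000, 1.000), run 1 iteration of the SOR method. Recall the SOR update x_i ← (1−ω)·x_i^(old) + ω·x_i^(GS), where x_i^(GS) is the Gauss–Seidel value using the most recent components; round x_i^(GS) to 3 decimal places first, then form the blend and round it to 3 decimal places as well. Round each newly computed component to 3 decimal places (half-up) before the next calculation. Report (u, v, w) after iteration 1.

(1.720, -0.618, 0.944)

Iteration 1:
  u: GS value = (9 - (-3)·1.000 - (1)·1.000) / (5) = 2.200;  u ← (1−ω)·1.000 + ω·2.200 = 1.720
  v: GS value = (-4 - (4)·1.720 - (1)·1.000) / (7) = -1.697;  v ← (1−ω)·1.000 + ω·-1.697 = -0.618
  w: GS value = (8 - (-1)·1.720 - (-4)·-0.618) / (8) = 0.906;  w ← (1−ω)·1.000 + ω·0.906 = 0.944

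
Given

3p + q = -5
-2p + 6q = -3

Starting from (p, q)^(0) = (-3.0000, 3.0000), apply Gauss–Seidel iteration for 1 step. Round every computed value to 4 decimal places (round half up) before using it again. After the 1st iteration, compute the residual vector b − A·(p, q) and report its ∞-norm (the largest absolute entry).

4.3890

Iteration 1:
  p = (-5 - (1)·3.0000) / (3) = -2.6667
  q = (-3 - (-2)·-2.6667) / (6) = -1.3889
Residual b − A·x = (4.3890, 0.0000); ∞-norm = 4.3890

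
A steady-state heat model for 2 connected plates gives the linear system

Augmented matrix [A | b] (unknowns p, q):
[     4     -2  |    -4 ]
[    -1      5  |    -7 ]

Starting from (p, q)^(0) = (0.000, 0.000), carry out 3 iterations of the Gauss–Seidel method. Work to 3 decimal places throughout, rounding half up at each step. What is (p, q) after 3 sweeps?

(-1.880, -1.776)

Iteration 1:
  p = (-4 - (-2)·0.000) / (4) = -1.000
  q = (-7 - (-1)·-1.000) / (5) = -1.600
Iteration 2:
  p = (-4 - (-2)·-1.600) / (4) = -1.800
  q = (-7 - (-1)·-1.800) / (5) = -1.760
Iteration 3:
  p = (-4 - (-2)·-1.760) / (4) = -1.880
  q = (-7 - (-1)·-1.880) / (5) = -1.776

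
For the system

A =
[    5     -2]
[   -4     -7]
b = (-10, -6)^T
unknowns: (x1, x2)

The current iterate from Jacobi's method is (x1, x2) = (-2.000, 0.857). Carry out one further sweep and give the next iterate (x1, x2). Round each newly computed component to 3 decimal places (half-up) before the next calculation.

One sweep:
  x1 = (-10 - (-2)·0.857) / (5) = -1.657
  x2 = (-6 - (-4)·-2.000) / (-7) = 2.000

(-1.657, 2.000)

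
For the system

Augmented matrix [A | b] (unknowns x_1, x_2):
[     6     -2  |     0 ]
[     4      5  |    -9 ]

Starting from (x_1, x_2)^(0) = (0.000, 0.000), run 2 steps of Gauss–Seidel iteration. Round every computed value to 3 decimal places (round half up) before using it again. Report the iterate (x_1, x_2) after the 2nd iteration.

Iteration 1:
  x_1 = (0 - (-2)·0.000) / (6) = 0.000
  x_2 = (-9 - (4)·0.000) / (5) = -1.800
Iteration 2:
  x_1 = (0 - (-2)·-1.800) / (6) = -0.600
  x_2 = (-9 - (4)·-0.600) / (5) = -1.320

(-0.600, -1.320)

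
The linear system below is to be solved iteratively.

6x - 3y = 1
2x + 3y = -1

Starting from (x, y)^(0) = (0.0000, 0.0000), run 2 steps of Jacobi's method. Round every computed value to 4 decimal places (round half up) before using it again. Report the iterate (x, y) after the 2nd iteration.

Iteration 1:
  x = (1 - (-3)·0.0000) / (6) = 0.1667
  y = (-1 - (2)·0.0000) / (3) = -0.3333
Iteration 2:
  x = (1 - (-3)·-0.3333) / (6) = 0.0000
  y = (-1 - (2)·0.1667) / (3) = -0.4445

(0.0000, -0.4445)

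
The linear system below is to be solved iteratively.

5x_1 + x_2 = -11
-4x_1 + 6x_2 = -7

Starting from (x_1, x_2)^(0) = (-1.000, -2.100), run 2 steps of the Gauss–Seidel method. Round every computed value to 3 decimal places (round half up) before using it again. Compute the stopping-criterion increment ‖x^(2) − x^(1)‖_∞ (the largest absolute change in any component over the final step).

0.051

Iteration 1:
  x_1 = (-11 - (1)·-2.100) / (5) = -1.780
  x_2 = (-7 - (-4)·-1.780) / (6) = -2.353
Iteration 2:
  x_1 = (-11 - (1)·-2.353) / (5) = -1.729
  x_2 = (-7 - (-4)·-1.729) / (6) = -2.319
Change: (0.051, 0.034) → max |·| = 0.051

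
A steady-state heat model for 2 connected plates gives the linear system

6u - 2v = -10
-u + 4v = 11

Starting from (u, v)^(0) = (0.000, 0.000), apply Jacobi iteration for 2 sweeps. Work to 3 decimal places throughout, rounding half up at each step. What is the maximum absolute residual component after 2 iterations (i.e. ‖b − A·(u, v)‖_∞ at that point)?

Iteration 1:
  u = (-10 - (-2)·0.000) / (6) = -1.667
  v = (11 - (-1)·0.000) / (4) = 2.750
Iteration 2:
  u = (-10 - (-2)·2.750) / (6) = -0.750
  v = (11 - (-1)·-1.667) / (4) = 2.333
Residual b − A·x = (-0.834, 0.918); ∞-norm = 0.918

0.918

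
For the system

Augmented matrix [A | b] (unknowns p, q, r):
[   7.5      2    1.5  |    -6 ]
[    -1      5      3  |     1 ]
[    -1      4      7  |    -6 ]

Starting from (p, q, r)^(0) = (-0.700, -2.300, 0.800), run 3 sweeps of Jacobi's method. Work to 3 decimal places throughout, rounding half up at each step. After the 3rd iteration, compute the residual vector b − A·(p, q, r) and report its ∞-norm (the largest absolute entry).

2.010

Iteration 1:
  p = (-6 - (2)·-2.300 - (1.5)·0.800) / (7.5) = -0.347
  q = (1 - (-1)·-0.700 - (3)·0.800) / (5) = -0.420
  r = (-6 - (-1)·-0.700 - (4)·-2.300) / (7) = 0.357
Iteration 2:
  p = (-6 - (2)·-0.420 - (1.5)·0.357) / (7.5) = -0.759
  q = (1 - (-1)·-0.347 - (3)·0.357) / (5) = -0.084
  r = (-6 - (-1)·-0.347 - (4)·-0.420) / (7) = -0.667
Iteration 3:
  p = (-6 - (2)·-0.084 - (1.5)·-0.667) / (7.5) = -0.644
  q = (1 - (-1)·-0.759 - (3)·-0.667) / (5) = 0.448
  r = (-6 - (-1)·-0.759 - (4)·-0.084) / (7) = -0.918
Residual b − A·x = (-0.689, 0.870, -2.010); ∞-norm = 2.010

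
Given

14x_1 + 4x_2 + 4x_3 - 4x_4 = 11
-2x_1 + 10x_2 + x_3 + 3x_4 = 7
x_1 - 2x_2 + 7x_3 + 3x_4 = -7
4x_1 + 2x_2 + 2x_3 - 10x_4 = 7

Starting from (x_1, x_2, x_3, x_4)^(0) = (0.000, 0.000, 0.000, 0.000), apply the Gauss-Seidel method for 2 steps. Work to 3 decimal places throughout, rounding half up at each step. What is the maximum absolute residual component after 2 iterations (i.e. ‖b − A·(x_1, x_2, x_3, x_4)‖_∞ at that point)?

Iteration 1:
  x_1 = (11 - (4)·0.000 - (4)·0.000 - (-4)·0.000) / (14) = 0.786
  x_2 = (7 - (-2)·0.786 - (1)·0.000 - (3)·0.000) / (10) = 0.857
  x_3 = (-7 - (1)·0.786 - (-2)·0.857 - (3)·0.000) / (7) = -0.867
  x_4 = (7 - (4)·0.786 - (2)·0.857 - (2)·-0.867) / (-10) = -0.388
Iteration 2:
  x_1 = (11 - (4)·0.857 - (4)·-0.867 - (-4)·-0.388) / (14) = 0.678
  x_2 = (7 - (-2)·0.678 - (1)·-0.867 - (3)·-0.388) / (10) = 1.039
  x_3 = (-7 - (1)·0.678 - (-2)·1.039 - (3)·-0.388) / (7) = -0.634
  x_4 = (7 - (4)·0.678 - (2)·1.039 - (2)·-0.634) / (-10) = -0.348
Residual b − A·x = (-1.504, -0.356, -0.118, -0.002); ∞-norm = 1.504

1.504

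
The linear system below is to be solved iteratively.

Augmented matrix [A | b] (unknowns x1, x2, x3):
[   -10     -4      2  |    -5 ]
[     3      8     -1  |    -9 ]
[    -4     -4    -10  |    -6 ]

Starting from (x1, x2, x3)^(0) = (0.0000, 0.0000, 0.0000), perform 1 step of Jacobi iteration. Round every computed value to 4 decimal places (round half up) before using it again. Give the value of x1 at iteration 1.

0.5000

Iteration 1:
  x1 = (-5 - (-4)·0.0000 - (2)·0.0000) / (-10) = 0.5000
  x2 = (-9 - (3)·0.0000 - (-1)·0.0000) / (8) = -1.1250
  x3 = (-6 - (-4)·0.0000 - (-4)·0.0000) / (-10) = 0.6000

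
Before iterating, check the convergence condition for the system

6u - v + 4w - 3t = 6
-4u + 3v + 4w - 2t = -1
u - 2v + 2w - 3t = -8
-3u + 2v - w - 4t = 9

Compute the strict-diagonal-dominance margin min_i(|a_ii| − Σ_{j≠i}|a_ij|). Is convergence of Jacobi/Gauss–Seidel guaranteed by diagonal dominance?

row 1: |6| − (1+4+3) = -2
row 2: |3| − (4+4+2) = -7
row 3: |2| − (1+2+3) = -4
row 4: |-4| − (3+2+1) = -2
minimum over rows = -7 → not strictly diagonally dominant

-7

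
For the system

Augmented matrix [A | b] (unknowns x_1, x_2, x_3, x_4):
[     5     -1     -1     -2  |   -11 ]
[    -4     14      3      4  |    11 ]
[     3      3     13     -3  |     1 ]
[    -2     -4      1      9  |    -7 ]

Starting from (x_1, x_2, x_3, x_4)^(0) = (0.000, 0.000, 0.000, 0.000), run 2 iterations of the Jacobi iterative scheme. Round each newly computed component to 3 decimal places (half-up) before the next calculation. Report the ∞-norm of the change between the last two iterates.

Iteration 1:
  x_1 = (-11 - (-1)·0.000 - (-1)·0.000 - (-2)·0.000) / (5) = -2.200
  x_2 = (11 - (-4)·0.000 - (3)·0.000 - (4)·0.000) / (14) = 0.786
  x_3 = (1 - (3)·0.000 - (3)·0.000 - (-3)·0.000) / (13) = 0.077
  x_4 = (-7 - (-2)·0.000 - (-4)·0.000 - (1)·0.000) / (9) = -0.778
Iteration 2:
  x_1 = (-11 - (-1)·0.786 - (-1)·0.077 - (-2)·-0.778) / (5) = -2.339
  x_2 = (11 - (-4)·-2.200 - (3)·0.077 - (4)·-0.778) / (14) = 0.363
  x_3 = (1 - (3)·-2.200 - (3)·0.786 - (-3)·-0.778) / (13) = 0.224
  x_4 = (-7 - (-2)·-2.200 - (-4)·0.786 - (1)·0.077) / (9) = -0.926
Change: (-0.139, -0.423, 0.147, -0.148) → max |·| = 0.423

0.423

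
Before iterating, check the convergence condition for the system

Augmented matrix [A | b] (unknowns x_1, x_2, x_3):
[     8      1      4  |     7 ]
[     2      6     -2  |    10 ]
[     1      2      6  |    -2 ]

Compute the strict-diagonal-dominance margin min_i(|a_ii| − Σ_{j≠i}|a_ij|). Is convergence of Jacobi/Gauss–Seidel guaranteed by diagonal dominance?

row 1: |8| − (1+4) = 3
row 2: |6| − (2+2) = 2
row 3: |6| − (1+2) = 3
minimum over rows = 2 → strictly diagonally dominant (convergence guaranteed)

2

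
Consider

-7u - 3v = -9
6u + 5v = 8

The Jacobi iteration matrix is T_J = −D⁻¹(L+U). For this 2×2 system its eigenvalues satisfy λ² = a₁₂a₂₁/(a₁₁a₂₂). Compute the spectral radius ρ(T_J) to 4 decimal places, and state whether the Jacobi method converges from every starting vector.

a₁₂a₂₁/(a₁₁a₂₂) = (-3)·(6) / ((-7)·(5)) = 0.514286
ρ = √|0.514286| = √0.514286 = 0.7171
ρ < 1, so Jacobi converges

0.7171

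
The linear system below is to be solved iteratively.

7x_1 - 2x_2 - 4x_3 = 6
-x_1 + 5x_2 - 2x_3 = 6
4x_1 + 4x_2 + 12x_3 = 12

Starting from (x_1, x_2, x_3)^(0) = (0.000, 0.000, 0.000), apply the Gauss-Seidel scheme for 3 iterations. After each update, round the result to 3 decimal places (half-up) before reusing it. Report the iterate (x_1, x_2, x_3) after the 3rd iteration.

(1.313, 1.465, 0.074)

Iteration 1:
  x_1 = (6 - (-2)·0.000 - (-4)·0.000) / (7) = 0.857
  x_2 = (6 - (-1)·0.857 - (-2)·0.000) / (5) = 1.371
  x_3 = (12 - (4)·0.857 - (4)·1.371) / (12) = 0.257
Iteration 2:
  x_1 = (6 - (-2)·1.371 - (-4)·0.257) / (7) = 1.396
  x_2 = (6 - (-1)·1.396 - (-2)·0.257) / (5) = 1.582
  x_3 = (12 - (4)·1.396 - (4)·1.582) / (12) = 0.007
Iteration 3:
  x_1 = (6 - (-2)·1.582 - (-4)·0.007) / (7) = 1.313
  x_2 = (6 - (-1)·1.313 - (-2)·0.007) / (5) = 1.465
  x_3 = (12 - (4)·1.313 - (4)·1.465) / (12) = 0.074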